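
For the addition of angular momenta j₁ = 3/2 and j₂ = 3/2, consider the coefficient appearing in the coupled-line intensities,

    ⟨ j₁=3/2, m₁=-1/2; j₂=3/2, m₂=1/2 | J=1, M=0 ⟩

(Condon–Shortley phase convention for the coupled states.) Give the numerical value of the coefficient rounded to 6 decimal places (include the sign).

j₁+j₂−J=2  J+j₁−j₂=1  J−j₁+j₂=1  j₁+j₂+J+1=5
(j₁±m₁, j₂±m₂, J±M) = (1,2,2,1,1,1)
P² = 1/5
sum k=1..2:
  [1] −1/1 = -1
  [2] +1/2 = 1/2
S = -1/2
C² = P²·S² = 1/20 ; C = -0.223607

−√(1/20) ≈ -0.223607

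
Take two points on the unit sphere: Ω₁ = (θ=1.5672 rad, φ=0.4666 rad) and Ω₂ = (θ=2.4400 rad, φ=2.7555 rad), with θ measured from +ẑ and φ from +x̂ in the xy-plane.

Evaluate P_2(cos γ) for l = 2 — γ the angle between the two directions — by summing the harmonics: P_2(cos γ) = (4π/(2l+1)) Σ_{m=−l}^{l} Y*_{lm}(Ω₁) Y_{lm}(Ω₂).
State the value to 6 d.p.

-0.225977

Expand P_2 via completeness: Σ_{m} conj(Y_{2,m}) at Ω₁ times Y_{2,m} at Ω₂ —
  m=-2: (0.229933, 0.310378) × (0.115279, 0.112272) = (-0.008340, 0.061595)  (running Σ = (-0.008340, 0.061595))
  m=-1: (0.002481, 0.001250) × (0.352825, 0.143421) = (0.000696, 0.000797)  (running Σ = (-0.007644, 0.062392))
  m=0: (-0.315379, -0.000000) × (0.236620, 0.000000) = (-0.074625, -0.000000)  (running Σ = (-0.082269, 0.062392))
  m=1: (-0.002481, 0.001250) × (-0.352825, 0.143421) = (0.000696, -0.000797)  (running Σ = (-0.081573, 0.061595))
  m=2: (0.229933, -0.310378) × (0.115279, -0.112272) = (-0.008340, -0.061595)  (running Σ = (-0.089913, 0.000000))
Accumulated sum (-0.089913, 0.000000); after 4π/(2l+1) scaling, (-0.225977, 0.000000) ⇒ P_2 = -0.225977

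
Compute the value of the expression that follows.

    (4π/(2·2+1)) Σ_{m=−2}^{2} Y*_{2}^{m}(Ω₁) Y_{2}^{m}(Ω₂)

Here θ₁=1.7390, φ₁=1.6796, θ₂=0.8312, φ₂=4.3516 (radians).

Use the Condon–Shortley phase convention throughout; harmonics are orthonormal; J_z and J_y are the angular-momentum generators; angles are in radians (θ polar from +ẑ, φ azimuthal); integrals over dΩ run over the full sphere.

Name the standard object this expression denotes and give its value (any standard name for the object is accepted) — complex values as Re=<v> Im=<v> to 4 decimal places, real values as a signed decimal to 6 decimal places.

This sum is the spherical-harmonic addition theorem: it equals the Legendre polynomial P_l(cos γ) of the angle γ between the two directions.
Summing Y*_{l m}(θ₁,φ₁)·Y_{l m}(θ₂,φ₂) over m ∈ [−2, 2]; prefactor 4π/(2·2+1) = 2.513274:
  term(m=-2) = +0.046732+0.063877i   from Y*(Ω₁)=-0.366594-0.081057i, Y(Ω₂)=-0.158264-0.139251i
  term(m=-1) = +0.043738+0.022195i   from Y*(Ω₁)=+0.013846-0.126754i, Y(Ω₂)=-0.135788+0.359890i
  term(m=+0) = -0.033053-0.000000i   from Y*(Ω₁)=-0.288873-0.000000i, Y(Ω₂)=+0.114420+0.000000i
  term(m=+1) = +0.043738-0.022195i   from Y*(Ω₁)=-0.013846-0.126754i, Y(Ω₂)=+0.135788+0.359890i
  term(m=+2) = +0.046732-0.063877i   from Y*(Ω₁)=-0.366594+0.081057i, Y(Ω₂)=-0.158264+0.139251i
Accumulated sum +0.147885+0.000000i; after 4π/(2l+1) scaling, +0.371676+0.000000i ⇒ P_2 = 0.371676

Legendre polynomial (addition theorem), +0.371676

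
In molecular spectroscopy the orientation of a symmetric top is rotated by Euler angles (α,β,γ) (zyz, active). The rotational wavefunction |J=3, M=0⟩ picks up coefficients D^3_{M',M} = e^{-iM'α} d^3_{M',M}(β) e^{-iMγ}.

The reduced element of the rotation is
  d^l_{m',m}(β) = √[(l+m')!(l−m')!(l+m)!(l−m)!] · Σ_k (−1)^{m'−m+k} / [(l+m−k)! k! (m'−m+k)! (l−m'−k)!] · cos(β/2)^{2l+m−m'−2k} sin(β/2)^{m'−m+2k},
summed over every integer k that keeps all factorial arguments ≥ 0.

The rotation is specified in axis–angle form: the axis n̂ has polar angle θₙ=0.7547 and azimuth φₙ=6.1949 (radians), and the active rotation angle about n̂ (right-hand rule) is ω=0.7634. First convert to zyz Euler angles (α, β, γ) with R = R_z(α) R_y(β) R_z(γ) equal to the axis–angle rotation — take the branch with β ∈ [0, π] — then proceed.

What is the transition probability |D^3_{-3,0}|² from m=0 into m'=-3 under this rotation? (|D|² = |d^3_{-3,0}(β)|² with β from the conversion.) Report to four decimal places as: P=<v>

P=0.0045

Axis–angle → zyz. n̂ = (sinθₙcosφₙ, sinθₙsinφₙ, cosθₙ) = (+0.682402, -0.060403, +0.728477), ω = 0.7634.
R = I cosω + sinω [n̂]ₓ + (1−cosω) n̂n̂ᵀ gives
  R = [+0.851719, -0.515095, +0.096193; +0.492217, +0.723502, -0.484012; +0.179716, +0.459589, +0.869758]
β = atan2(√(R₁₃²+R₂₃²), R₃₃) = 0.516084; α = atan2(R₂₃, R₁₃) mod 2π = 4.908573; γ = atan2(R₃₂, −R₃₁) mod 2π = 1.943551
D^3_{-3,0}(4.9086,0.5161,1.9436) = e^{-i·-3·4.9086}·d^3_{-3,0}(0.5161)·e^{-i·0·1.9436}. Compute d first:
c=cos(0.516084/2)=0.966892, s=sin(0.516084/2)=0.255188; N=√[1·720·6·6]=160.996894
The bounds max(0,m−m')=3 and min(l+m,l−m')=3 give 1 term
  k=3: (−1)^0·160.9969/(36)·0.9669^3·0.2552^3 = +0.067178
d^3_{-3,0}(0.5161) = +0.067178
|D^3_{-3,0}|² = |d^3_{-3,0}(β)|² = (+0.067178)² = 0.004513 (the z-rotation phases have unit modulus)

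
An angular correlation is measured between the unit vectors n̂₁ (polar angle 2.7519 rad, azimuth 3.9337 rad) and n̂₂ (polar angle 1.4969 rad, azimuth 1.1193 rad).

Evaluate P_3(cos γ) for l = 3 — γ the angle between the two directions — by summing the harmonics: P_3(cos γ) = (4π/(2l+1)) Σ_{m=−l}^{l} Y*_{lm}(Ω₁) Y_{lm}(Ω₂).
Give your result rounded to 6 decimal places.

Term-by-term m-sum for l=3 (normalisation 4π/7 = 1.795196):
  m=-3: Y*=0.01650 - 0.01585j  Y=-0.40417 + 0.08882j  product -0.00526 + 0.00787j
  m=-2: Y*=0.00183 - 0.13643j  Y=-0.04647 - 0.05892j  product -0.00812 + 0.00623j
  m=-1: Y*=-0.28270 - 0.28652j  Y=-0.13679 + 0.28210j  product 0.11950 - 0.04056j
  m=+0: Y*=-0.44129 + 0.00000j  Y=-0.08190 + 0.00000j  product 0.03614 + 0.00000j
  m=+1: Y*=0.28270 - 0.28652j  Y=0.13679 + 0.28210j  product 0.11950 + 0.04056j
  m=+2: Y*=0.00183 + 0.13643j  Y=-0.04647 + 0.05892j  product -0.00812 - 0.00623j
  m=+3: Y*=-0.01650 - 0.01585j  Y=0.40417 + 0.08882j  product -0.00526 - 0.00787j
Σ over m = 0.24837 + 0.00000j; ×(4π/7) → 0.44587 + 0.00000j. Real part: 0.445872

0.445872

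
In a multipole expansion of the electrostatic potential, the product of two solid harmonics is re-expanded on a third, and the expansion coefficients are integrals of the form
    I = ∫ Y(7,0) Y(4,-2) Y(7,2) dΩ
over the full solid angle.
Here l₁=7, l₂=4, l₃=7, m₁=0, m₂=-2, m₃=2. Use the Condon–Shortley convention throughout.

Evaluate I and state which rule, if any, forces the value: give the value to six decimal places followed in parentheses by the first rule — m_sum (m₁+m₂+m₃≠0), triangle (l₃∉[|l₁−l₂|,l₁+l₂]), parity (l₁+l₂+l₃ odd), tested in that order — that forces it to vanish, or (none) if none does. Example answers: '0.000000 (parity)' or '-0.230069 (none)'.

Checks pass: Σm=0; 18 even; l₃=7∈[3,11].
(2·7+1)(2·4+1)(2·7+1) = 2025
Δ: 4! 10! 4! / 19! → 1/58198140
sum: t=0:+1/17418240 t=1:−1/622080 t=2:+1/230400 t=3:−1/622080 t=4:+1/17418240 = 1/806400
3j²(7 4 7; 0 0 0) = Δ·Π!·Σ² = 2268/230945  (sign -1)
sum: t=0:+1/2903040 t=1:−1/622080 t=2:+1/1382400 = -47/87091200
3j²(7 4 7; 0 -2 2) = Δ·Π!·Σ² = 2209/277134  (sign +1)
combine: 4πI² = 2025·2268/230945·2209/277134 = 338175810/2133423721
take √, sign -1: I = -0.11231242
No selection rule forces the value: the integral is nonzero (none).

-0.112312 (none)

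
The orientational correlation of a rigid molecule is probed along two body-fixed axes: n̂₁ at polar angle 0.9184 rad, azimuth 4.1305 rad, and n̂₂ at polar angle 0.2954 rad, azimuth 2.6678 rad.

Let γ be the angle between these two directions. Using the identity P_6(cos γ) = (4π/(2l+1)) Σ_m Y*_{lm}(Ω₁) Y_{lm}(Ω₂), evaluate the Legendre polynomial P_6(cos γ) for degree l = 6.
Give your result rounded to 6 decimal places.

0.158032

Addition theorem: P_6(cos γ) = (4π/13) Σ_m Y*_{lm}(Ω₁) Y_{lm}(Ω₂), m = −6…6:
  term(m=-6) = -0.000029+0.000022i   from Y*(Ω₁)=+0.114260-0.041675i, Y(Ω₂)=-0.000281+0.000087i
  term(m=-5) = +0.000554+0.000924i   from Y*(Ω₁)=-0.074055+0.313247i, Y(Ω₂)=+0.002397-0.002337i
  term(m=-4) = +0.009167-0.004231i   from Y*(Ω₁)=-0.298293-0.315887i, Y(Ω₂)=-0.007406+0.022026i
  term(m=-3) = -0.007243-0.021546i   from Y*(Ω₁)=+0.205982-0.036392i, Y(Ω₂)=-0.016177-0.107461i
  term(m=-2) = +0.077693-0.017063i   from Y*(Ω₁)=+0.093746-0.217461i, Y(Ω₂)=+0.196049+0.272757i
  term(m=-1) = -0.020085-0.185078i   from Y*(Ω₁)=+0.171950+0.261373i, Y(Ω₂)=-0.529492-0.271495i
  term(m=+0) = +0.043369+0.000000i   from Y*(Ω₁)=+0.157336-0.000000i, Y(Ω₂)=+0.275645+0.000000i
  term(m=+1) = -0.020085+0.185078i   from Y*(Ω₁)=-0.171950+0.261373i, Y(Ω₂)=+0.529492-0.271495i
  term(m=+2) = +0.077693+0.017063i   from Y*(Ω₁)=+0.093746+0.217461i, Y(Ω₂)=+0.196049-0.272757i
  term(m=+3) = -0.007243+0.021546i   from Y*(Ω₁)=-0.205982-0.036392i, Y(Ω₂)=+0.016177-0.107461i
  term(m=+4) = +0.009167+0.004231i   from Y*(Ω₁)=-0.298293+0.315887i, Y(Ω₂)=-0.007406-0.022026i
  term(m=+5) = +0.000554-0.000924i   from Y*(Ω₁)=+0.074055+0.313247i, Y(Ω₂)=-0.002397-0.002337i
  term(m=+6) = -0.000029-0.000022i   from Y*(Ω₁)=+0.114260+0.041675i, Y(Ω₂)=-0.000281-0.000087i
Accumulated sum +0.163486+0.000000i; after 4π/(2l+1) scaling, +0.158032+0.000000i ⇒ P_6 = 0.158032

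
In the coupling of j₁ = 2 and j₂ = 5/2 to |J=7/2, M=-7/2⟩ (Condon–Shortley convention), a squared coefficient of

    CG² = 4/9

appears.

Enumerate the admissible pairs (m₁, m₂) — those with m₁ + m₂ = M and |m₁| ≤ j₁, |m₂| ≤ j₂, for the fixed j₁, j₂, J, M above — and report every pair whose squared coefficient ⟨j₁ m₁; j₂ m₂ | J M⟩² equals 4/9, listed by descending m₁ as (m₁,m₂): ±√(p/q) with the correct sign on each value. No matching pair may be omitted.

(-2,-3/2): −√(4/9)

Admissible pairs with m₁+m₂ = M = -7/2: (-2,-3/2), (-1,-5/2)
  (m₁,m₂)=(-1,-5/2): CG² = 5/9, CG = +√(5/9)
  (m₁,m₂)=(-2,-3/2): CG² = 4/9, CG = −√(4/9)   ← matches the target
Pairs with CG² = 4/9: (-2,-3/2): −√(4/9)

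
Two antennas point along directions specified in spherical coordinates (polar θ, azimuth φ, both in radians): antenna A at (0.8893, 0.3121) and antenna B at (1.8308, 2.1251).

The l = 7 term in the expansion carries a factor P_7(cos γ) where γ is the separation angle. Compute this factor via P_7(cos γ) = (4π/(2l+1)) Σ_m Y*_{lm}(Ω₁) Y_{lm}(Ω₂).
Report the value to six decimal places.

0.148650

Term-by-term m-sum for l=7 (normalisation 4π/15 = 0.837758):
  term(m=-7) = (0.033281, -0.004169)   from Y*(Ω₁)=(-0.049088, 0.069654), Y(Ω₂)=(-0.264981, -0.291059)
  term(m=-6) = (0.011886, -0.100627)   from Y*(Ω₁)=(-0.076874, 0.246933), Y(Ω₂)=(-0.385162, 0.071772)
  term(m=-5) = (0.017573, 0.006610)   from Y*(Ω₁)=(0.004439, 0.431140), Y(Ω₂)=(0.015750, -0.040598)
  term(m=-4) = (0.072432, -0.105424)   from Y*(Ω₁)=(0.115045, 0.344394), Y(Ω₂)=(-0.212181, -0.281195)
  term(m=-3) = (0.001702, 0.001915)   from Y*(Ω₁)=(-0.020622, -0.028019), Y(Ω₂)=(-0.073320, 0.006773)
  term(m=-2) = (-0.101250, 0.053280)   from Y*(Ω₁)=(-0.295819, -0.213069), Y(Ω₂)=(0.139941, -0.280906)
  term(m=-1) = (0.003556, 0.014394)   from Y*(Ω₁)=(-0.121330, -0.039147), Y(Ω₂)=(-0.061213, -0.098884)
  term(m=+0) = (0.099078, 0.000000)   from Y*(Ω₁)=(0.330358, -0.000000), Y(Ω₂)=(0.299911, 0.000000)
  term(m=+1) = (0.003556, -0.014394)   from Y*(Ω₁)=(0.121330, -0.039147), Y(Ω₂)=(0.061213, -0.098884)
  term(m=+2) = (-0.101250, -0.053280)   from Y*(Ω₁)=(-0.295819, 0.213069), Y(Ω₂)=(0.139941, 0.280906)
  term(m=+3) = (0.001702, -0.001915)   from Y*(Ω₁)=(0.020622, -0.028019), Y(Ω₂)=(0.073320, 0.006773)
  term(m=+4) = (0.072432, 0.105424)   from Y*(Ω₁)=(0.115045, -0.344394), Y(Ω₂)=(-0.212181, 0.281195)
  term(m=+5) = (0.017573, -0.006610)   from Y*(Ω₁)=(-0.004439, 0.431140), Y(Ω₂)=(-0.015750, -0.040598)
  term(m=+6) = (0.011886, 0.100627)   from Y*(Ω₁)=(-0.076874, -0.246933), Y(Ω₂)=(-0.385162, -0.071772)
  term(m=+7) = (0.033281, 0.004169)   from Y*(Ω₁)=(0.049088, 0.069654), Y(Ω₂)=(0.264981, -0.291059)
Σ over m = (0.177437, 0.000000); ×(4π/15) → (0.148650, 0.000000). Real part: 0.148650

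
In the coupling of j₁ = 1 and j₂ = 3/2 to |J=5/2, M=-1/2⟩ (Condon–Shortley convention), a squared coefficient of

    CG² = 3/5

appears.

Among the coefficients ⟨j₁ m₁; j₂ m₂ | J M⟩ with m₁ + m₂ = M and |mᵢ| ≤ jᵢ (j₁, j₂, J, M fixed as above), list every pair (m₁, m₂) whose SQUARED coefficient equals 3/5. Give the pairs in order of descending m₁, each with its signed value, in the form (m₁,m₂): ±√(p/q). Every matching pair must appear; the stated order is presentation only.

(0,-1/2): +√(3/5)

Admissible pairs with m₁+m₂ = M = -1/2: (-1,1/2), (0,-1/2), (1,-3/2)
  (m₁,m₂)=(1,-3/2): CG² = 1/10, CG = +√(1/10)
  (m₁,m₂)=(0,-1/2): CG² = 3/5, CG = +√(3/5)   ← matches the target
  (m₁,m₂)=(-1,1/2): CG² = 3/10, CG = +√(3/10)
Pairs with CG² = 3/5: (0,-1/2): +√(3/5)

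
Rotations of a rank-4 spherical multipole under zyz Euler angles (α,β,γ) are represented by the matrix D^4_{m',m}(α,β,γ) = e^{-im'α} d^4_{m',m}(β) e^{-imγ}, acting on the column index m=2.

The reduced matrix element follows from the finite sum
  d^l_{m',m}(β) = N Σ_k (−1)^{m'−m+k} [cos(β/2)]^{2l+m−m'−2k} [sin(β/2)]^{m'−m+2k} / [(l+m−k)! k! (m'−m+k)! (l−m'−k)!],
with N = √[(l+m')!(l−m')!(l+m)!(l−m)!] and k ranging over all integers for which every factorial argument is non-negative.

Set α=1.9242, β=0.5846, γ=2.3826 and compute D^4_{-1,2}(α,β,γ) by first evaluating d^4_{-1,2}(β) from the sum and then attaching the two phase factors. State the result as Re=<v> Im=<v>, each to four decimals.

Re=-0.2255 Im=-0.0699

D^4_{-1,2}(1.9242,0.5846,2.3826) = e^{-i·-1·1.9242}·d^4_{-1,2}(0.5846)·e^{-i·2·2.3826}. Compute d first:
c=cos(0.584600/2)=0.957584, s=sin(0.584600/2)=0.288155; N=√[6·120·720·2]=1018.233765
k: max(0,(2)−(-1))=3 … min(4+(2),4−(-1))=5
  k=3: (−1)^0·1018.2338/(72)·0.9576^5·0.2882^3 = +0.272445
  k=4: (−1)^1·1018.2338/(48)·0.9576^3·0.2882^5 = -0.037006
  k=5: (−1)^2·1018.2338/(240)·0.9576^1·0.2882^7 = +0.000670
d^4_{-1,2}(0.5846) = +0.272445 -0.037006 +0.000670 = +0.236109
Phases: e^{-i·(-1)·1.9242}=-0.346093+0.938200i, e^{-i·(2)·2.3826}=+0.052786+0.998606i ⇒ D=-0.225523-0.069909i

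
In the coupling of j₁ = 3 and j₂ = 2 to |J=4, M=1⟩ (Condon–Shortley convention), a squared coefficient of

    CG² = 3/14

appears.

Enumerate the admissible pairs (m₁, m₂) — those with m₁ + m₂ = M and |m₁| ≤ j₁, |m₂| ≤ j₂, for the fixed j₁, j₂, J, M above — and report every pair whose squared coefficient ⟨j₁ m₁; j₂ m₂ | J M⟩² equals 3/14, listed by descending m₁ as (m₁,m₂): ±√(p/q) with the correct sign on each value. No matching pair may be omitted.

Admissible pairs with m₁+m₂ = M = 1: (-1,2), (0,1), (1,0), (2,-1), (3,-2)
  (m₁,m₂)=(3,-2): CG² = 3/70, CG = +√(3/70)
  (m₁,m₂)=(2,-1): CG² = 7/20, CG = +√(7/20)
  (m₁,m₂)=(1,0): CG² = 3/28, CG = +√(3/28)
  (m₁,m₂)=(0,1): CG² = 3/14, CG = −√(3/14)   ← matches the target
  (m₁,m₂)=(-1,2): CG² = 2/7, CG = −√(2/7)
Pairs with CG² = 3/14: (0,1): −√(3/14)

(0,1): −√(3/14)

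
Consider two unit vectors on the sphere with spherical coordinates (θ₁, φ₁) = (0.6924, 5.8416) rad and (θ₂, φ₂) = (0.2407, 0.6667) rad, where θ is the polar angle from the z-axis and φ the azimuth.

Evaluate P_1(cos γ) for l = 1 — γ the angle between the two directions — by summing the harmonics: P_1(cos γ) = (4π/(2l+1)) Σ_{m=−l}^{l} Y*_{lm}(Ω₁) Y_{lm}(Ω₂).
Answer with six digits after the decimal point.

0.815429

Term-by-term m-sum for l=1 (normalisation 4π/3 = 4.188790):
  term(m=-1) = +0.008105-0.016257i   from Y*(Ω₁)=+0.199402-0.094261i, Y(Ω₂)=+0.064724-0.050931i
  term(m=+0) = +0.178459+0.000000i   from Y*(Ω₁)=+0.376085-0.000000i, Y(Ω₂)=+0.474517+0.000000i
  term(m=+1) = +0.008105+0.016257i   from Y*(Ω₁)=-0.199402-0.094261i, Y(Ω₂)=-0.064724-0.050931i
Σ over m = +0.194669+0.000000i; ×(4π/3) → +0.815429+0.000000i. Real part: 0.815429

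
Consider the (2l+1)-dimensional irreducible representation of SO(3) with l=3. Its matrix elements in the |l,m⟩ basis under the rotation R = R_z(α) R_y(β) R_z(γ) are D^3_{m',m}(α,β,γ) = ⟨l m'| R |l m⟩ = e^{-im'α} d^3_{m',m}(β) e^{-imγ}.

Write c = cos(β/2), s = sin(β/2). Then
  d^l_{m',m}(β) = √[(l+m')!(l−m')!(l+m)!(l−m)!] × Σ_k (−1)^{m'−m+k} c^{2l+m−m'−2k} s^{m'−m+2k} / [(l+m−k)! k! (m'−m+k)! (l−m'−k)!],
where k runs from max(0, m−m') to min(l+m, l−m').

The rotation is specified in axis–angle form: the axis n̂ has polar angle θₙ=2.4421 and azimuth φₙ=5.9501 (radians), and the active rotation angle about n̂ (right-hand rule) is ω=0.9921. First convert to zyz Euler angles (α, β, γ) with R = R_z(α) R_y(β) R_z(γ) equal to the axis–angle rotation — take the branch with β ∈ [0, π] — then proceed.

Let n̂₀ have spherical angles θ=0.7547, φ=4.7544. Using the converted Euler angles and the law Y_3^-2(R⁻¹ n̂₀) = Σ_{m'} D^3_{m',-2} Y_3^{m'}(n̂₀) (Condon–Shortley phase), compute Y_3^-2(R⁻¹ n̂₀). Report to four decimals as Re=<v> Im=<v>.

Axis–angle → zyz. n̂ = (sinθₙcosφₙ, sinθₙsinφₙ, cosθₙ) = (+0.608443, -0.210507, -0.765169), ω = 0.9921.
R = I cosω + sinω [n̂]ₓ + (1−cosω) n̂n̂ᵀ gives
  R = [+0.714660, +0.582552, -0.387162; -0.698611, +0.567010, -0.436398; -0.034700, +0.582351, +0.812196]
β = atan2(√(R₁₃²+R₂₃²), R₃₃) = 0.622889; α = atan2(R₂₃, R₁₃) mod 2π = 3.986704; γ = atan2(R₃₂, −R₃₁) mod 2π = 1.511281
Need the full column D^3_{m',-2} for m'=−3..3 at α=3.9867, β=0.6229, γ=1.5113.
cos(β/2)=0.951892, sin(β/2)=0.306434
d^3_{-3,-2}: single k=1 term ⇒ +0.586612;  D = -0.438966+0.389130i
d^3_{-2,-2}: k∈[0..1] ⇒ +0.743919 -0.385474 = +0.358445;  D = +0.000142-0.358445i
d^3_{-1,-2}: k∈[0..1] ⇒ -0.757313 +0.156966 = -0.600347;  D = -0.448929-0.398597i
d^3_{0,-2}: k∈[0..1] ⇒ +0.422265 -0.043761 = +0.378505;  D = -0.375826+0.044947i
d^3_{1,-2}: k∈[0..1] ⇒ -0.156966 +0.008133 = -0.148832;  D = -0.084853+0.122274i
d^3_{2,-2}: k∈[0..1] ⇒ +0.039948 -0.000828 = +0.039120;  D = +0.009240+0.038013i
d^3_{3,-2}: single k=0 term ⇒ -0.006300;  D = +0.005567+0.002950i
Y_3^{m'}(θ=0.7547,φ=4.7544) and Σ D·Y over m':
  (-0.4390+0.3891i)·(-0.0169-0.1331i)  (+0.0001-0.3584i)·(-0.3482+0.0293i)  (-0.4489-0.3986i)·(+0.0154+0.3657i)  (-0.3758+0.0449i)·(-0.0942+0.0000i)  (-0.0849+0.1223i)·(-0.0154+0.3657i)  (+0.0092+0.0380i)·(-0.3482-0.0293i)  (+0.0056+0.0029i)·(+0.0169-0.1331i)
Y_3^-2(R⁻¹ n̂) = +0.198910-0.045004i

Re=0.1989 Im=-0.0450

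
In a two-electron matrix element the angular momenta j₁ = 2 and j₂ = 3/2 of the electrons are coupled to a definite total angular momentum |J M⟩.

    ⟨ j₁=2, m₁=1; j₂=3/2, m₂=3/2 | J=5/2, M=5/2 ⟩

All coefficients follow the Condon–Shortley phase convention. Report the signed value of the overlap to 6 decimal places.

-0.654654  (= −√(3/7))

triangle: 1!*3!*2!/7! = 12/5040
(j±m)!: 3!*1!*3!*0!*5!*0! = 4320
prefactor² = (2J+1)*Δ*N² = 432/7
  k=1: −1/(1!*0!*0!*2!*3!*0!) = -1/12
Σ = -1/12  ⇒  CG² = 432/7*(-1/12)² = 3/7
CG = −√(3/7) = -0.654654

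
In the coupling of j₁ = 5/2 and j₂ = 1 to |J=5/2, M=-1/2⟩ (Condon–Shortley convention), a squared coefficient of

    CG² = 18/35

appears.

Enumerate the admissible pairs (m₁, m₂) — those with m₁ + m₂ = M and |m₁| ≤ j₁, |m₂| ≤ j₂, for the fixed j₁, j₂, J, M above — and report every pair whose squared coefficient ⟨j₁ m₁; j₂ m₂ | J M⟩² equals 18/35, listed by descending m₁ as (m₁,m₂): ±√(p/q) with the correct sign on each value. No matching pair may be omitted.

Admissible pairs with m₁+m₂ = M = -1/2: (-3/2,1), (-1/2,0), (1/2,-1)
  (m₁,m₂)=(1/2,-1): CG² = 18/35, CG = +√(18/35)   ← matches the target
  (m₁,m₂)=(-1/2,0): CG² = 1/35, CG = −√(1/35)
  (m₁,m₂)=(-3/2,1): CG² = 16/35, CG = −√(16/35)
Pairs with CG² = 18/35: (1/2,-1): +√(18/35)

(1/2,-1): +√(18/35)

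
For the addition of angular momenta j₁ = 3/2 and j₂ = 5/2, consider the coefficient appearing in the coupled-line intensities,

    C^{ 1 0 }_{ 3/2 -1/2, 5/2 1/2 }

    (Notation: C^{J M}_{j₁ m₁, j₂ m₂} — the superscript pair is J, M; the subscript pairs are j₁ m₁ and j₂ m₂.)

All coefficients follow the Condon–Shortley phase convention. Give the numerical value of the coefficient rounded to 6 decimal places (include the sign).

+√(3/10) ≈ +0.547723

triangle: 3!·0!·2!/6! = 12/720
(j±m)!: 1!·2!·3!·2!·1!·1! = 24
prefactor² = (2J+1)·Δ·N² = 6/5
  k=2: +1/(2!·1!·0!·1!·0!·1!) = 1/2
Σ = 1/2  ⇒  CG² = 6/5·(1/2)² = 3/10
CG = +√(3/10) = +0.547723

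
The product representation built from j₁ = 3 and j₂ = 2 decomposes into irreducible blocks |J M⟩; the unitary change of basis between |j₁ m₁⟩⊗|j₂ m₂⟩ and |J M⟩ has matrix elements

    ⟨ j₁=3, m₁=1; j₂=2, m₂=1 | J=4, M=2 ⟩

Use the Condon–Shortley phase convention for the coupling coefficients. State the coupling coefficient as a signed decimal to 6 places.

√[9·1!5!3!/10! · 4!2!3!1!6!2!] = √(5184/7)
  +(−1)^0/∏(0,1,2,3,3,0)! = 1/72  (running 1/72)
  +(−1)^1/∏(1,0,1,2,4,1)! = -1/48  (running -1/144)
⟨..|..⟩ = √(5184/7)·(-1/144) = -0.188982

-0.188982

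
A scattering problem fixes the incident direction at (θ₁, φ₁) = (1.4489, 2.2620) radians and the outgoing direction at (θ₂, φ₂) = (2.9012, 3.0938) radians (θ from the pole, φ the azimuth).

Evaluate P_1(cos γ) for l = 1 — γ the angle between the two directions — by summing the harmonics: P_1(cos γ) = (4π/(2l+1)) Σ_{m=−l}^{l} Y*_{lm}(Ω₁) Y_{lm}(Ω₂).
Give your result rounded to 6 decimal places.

Addition theorem: P_1(cos γ) = (4π/3) Σ_m Y*_{lm}(Ω₁) Y_{lm}(Ω₂), m = −1…1:
  m=-1: (-0.218606+0.264221i) × (-0.082163-0.003930i) = +0.019000-0.020850i  (running Σ = +0.019000-0.020850i)
  m=0: (+0.059411-0.000000i) × (-0.474553+0.000000i) = -0.028194+0.000000i  (running Σ = -0.009194-0.020850i)
  m=1: (+0.218606+0.264221i) × (+0.082163-0.003930i) = +0.019000+0.020850i  (running Σ = +0.009805+0.000000i)
Accumulated sum +0.009805+0.000000i; after 4π/(2l+1) scaling, +0.041073+0.000000i ⇒ P_1 = 0.041073

0.041073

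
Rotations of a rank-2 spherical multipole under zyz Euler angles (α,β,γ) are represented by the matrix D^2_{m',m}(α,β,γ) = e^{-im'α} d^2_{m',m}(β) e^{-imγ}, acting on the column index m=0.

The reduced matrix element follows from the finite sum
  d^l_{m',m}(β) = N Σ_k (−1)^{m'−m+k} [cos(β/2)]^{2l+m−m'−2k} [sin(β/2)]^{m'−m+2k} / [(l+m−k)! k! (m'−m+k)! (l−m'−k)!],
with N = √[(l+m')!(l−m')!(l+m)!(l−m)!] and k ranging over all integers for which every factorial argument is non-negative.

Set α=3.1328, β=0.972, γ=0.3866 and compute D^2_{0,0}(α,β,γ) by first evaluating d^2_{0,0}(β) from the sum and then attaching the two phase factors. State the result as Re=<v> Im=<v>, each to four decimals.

Re=-0.0235 Im=0.0000

D^2_{0,0}(3.1328,0.9720,0.3866) = e^{-i·0·3.1328}·d^2_{0,0}(0.9720)·e^{-i·0·0.3866}. Compute d first:
Half-angle: c=0.884208, s=0.467093. N=√(2·2·2·2)=4.000000
The bounds max(0,m−m')=0 and min(l+m,l−m')=2 give 3 terms
  k=0: (−1)^0·4.0000/(4)·0.8842^4·0.4671^0 = +0.611249
  k=1: (−1)^1·4.0000/(1)·0.8842^2·0.4671^2 = -0.682300
  k=2: (−1)^2·4.0000/(4)·0.8842^0·0.4671^4 = +0.047601
d^2_{0,0}(0.9720) = +0.611249 -0.682300 +0.047601 = -0.023450
Attach z-rotation phases: D = e^{-i(0)(3.1328)}·(-0.023450)·e^{-i(0)(0.3866)} = -0.023450+0.000000i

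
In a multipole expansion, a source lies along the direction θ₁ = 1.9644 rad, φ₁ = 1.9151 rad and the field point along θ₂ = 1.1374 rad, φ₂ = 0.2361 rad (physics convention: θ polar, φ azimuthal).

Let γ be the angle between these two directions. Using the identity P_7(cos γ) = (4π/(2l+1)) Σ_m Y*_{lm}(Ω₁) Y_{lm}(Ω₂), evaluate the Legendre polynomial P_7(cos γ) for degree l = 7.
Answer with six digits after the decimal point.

0.278789

Expand P_7 via completeness: Σ_{m} conj(Y_{7,m}) at Ω₁ times Y_{7,m} at Ω₂ —
  term(m=-7) = (0.049916, -0.052790)   from Y*(Ω₁)=(0.191392, 0.213235), Y(Ω₂)=(-0.020744, -0.252710)
  term(m=-6) = (0.155692, 0.118166)   from Y*(Ω₁)=(-0.211501, 0.391770), Y(Ω₂)=(0.067427, -0.433807)
  term(m=-5) = (-0.033817, 0.056286)   from Y*(Ω₁)=(-0.222304, -0.033762), Y(Ω₂)=(0.111106, -0.270066)
  term(m=-4) = (-0.029899, -0.013814)   from Y*(Ω₁)=(0.042848, 0.218573), Y(Ω₂)=(-0.086686, 0.119797)
  term(m=-3) = (0.034822, -0.103480)   from Y*(Ω₁)=(-0.270470, 0.161351), Y(Ω₂)=(-0.263288, 0.225526)
  term(m=-2) = (0.000248, 0.000055)   from Y*(Ω₁)=(0.075643, 0.062254), Y(Ω₂)=(0.002311, -0.001180)
  term(m=-1) = (-0.011738, 0.108058)   from Y*(Ω₁)=(-0.109768, 0.306112), Y(Ω₂)=(0.324968, -0.078183)
  term(m=+0) = (0.002331, 0.000000)   from Y*(Ω₁)=(0.060108, -0.000000), Y(Ω₂)=(0.038788, 0.000000)
  term(m=+1) = (-0.011738, -0.108058)   from Y*(Ω₁)=(0.109768, 0.306112), Y(Ω₂)=(-0.324968, -0.078183)
  term(m=+2) = (0.000248, -0.000055)   from Y*(Ω₁)=(0.075643, -0.062254), Y(Ω₂)=(0.002311, 0.001180)
  term(m=+3) = (0.034822, 0.103480)   from Y*(Ω₁)=(0.270470, 0.161351), Y(Ω₂)=(0.263288, 0.225526)
  term(m=+4) = (-0.029899, 0.013814)   from Y*(Ω₁)=(0.042848, -0.218573), Y(Ω₂)=(-0.086686, -0.119797)
  term(m=+5) = (-0.033817, -0.056286)   from Y*(Ω₁)=(0.222304, -0.033762), Y(Ω₂)=(-0.111106, -0.270066)
  term(m=+6) = (0.155692, -0.118166)   from Y*(Ω₁)=(-0.211501, -0.391770), Y(Ω₂)=(0.067427, 0.433807)
  term(m=+7) = (0.049916, 0.052790)   from Y*(Ω₁)=(-0.191392, 0.213235), Y(Ω₂)=(0.020744, -0.252710)
Accumulated sum (0.332780, -0.000000); after 4π/(2l+1) scaling, (0.278789, -0.000000) ⇒ P_7 = 0.278789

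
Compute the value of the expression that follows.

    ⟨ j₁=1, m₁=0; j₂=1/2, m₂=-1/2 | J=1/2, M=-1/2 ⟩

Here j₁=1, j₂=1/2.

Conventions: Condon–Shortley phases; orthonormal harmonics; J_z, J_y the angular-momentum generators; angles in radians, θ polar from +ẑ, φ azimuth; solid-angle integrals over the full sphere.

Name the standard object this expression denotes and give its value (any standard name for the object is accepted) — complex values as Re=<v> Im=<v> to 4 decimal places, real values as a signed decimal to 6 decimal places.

This is a Clebsch–Gordan (vector-coupling) coefficient.
j₁+j₂−J=1  J+j₁−j₂=1  J−j₁+j₂=0  j₁+j₂+J+1=3
(j₁±m₁, j₂±m₂, J±M) = (1,1,0,1,0,1)
P² = 1/3
sum k=0..0:
  [0] +1/1 = 1
S = 1
C² = P²·S² = 1/3 ; C = +0.577350

Clebsch–Gordan coefficient, +√(1/3) ≈ +0.577350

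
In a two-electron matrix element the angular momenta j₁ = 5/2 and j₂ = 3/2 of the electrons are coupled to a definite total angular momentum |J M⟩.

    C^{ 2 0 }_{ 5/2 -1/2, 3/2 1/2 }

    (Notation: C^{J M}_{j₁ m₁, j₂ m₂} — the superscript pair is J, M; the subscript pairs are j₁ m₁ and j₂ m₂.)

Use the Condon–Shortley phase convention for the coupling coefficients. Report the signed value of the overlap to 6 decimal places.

j₁+j₂−J=2  J+j₁−j₂=3  J−j₁+j₂=1  j₁+j₂+J+1=7
(j₁±m₁, j₂±m₂, J±M) = (2,3,2,1,2,2)
P² = 8/7
sum k=1..2:
  [1] −1/2 = -1/2
  [2] +1/4 = 1/4
S = -1/4
C² = P²·S² = 1/14 ; C = -0.267261

-0.267261  (= −√(1/14))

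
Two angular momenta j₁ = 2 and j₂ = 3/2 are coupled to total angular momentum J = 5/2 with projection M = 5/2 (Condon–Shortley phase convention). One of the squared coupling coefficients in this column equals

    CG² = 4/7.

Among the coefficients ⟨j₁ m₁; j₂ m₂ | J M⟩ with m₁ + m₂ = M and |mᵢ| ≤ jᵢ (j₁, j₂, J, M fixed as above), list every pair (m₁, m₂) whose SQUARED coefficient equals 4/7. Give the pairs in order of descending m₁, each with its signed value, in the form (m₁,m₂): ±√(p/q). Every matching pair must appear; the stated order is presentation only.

Admissible pairs with m₁+m₂ = M = 5/2: (1,3/2), (2,1/2)
  (m₁,m₂)=(2,1/2): CG² = 4/7, CG = +√(4/7)   ← matches the target
  (m₁,m₂)=(1,3/2): CG² = 3/7, CG = −√(3/7)
Pairs with CG² = 4/7: (2,1/2): +√(4/7)

(2,1/2): +√(4/7)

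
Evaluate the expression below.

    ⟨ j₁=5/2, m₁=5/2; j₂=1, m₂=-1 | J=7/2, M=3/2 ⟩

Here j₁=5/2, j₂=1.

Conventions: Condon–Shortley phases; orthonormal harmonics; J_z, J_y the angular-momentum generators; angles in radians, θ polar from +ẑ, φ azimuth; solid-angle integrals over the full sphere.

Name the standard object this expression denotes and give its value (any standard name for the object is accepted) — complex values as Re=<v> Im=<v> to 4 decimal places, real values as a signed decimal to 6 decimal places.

This is a Clebsch–Gordan (vector-coupling) coefficient.
j₁+j₂−J=0  J+j₁−j₂=5  J−j₁+j₂=2  j₁+j₂+J+1=8
(j₁±m₁, j₂±m₂, J±M) = (5,0,0,2,5,2)
P² = 19200/7
sum k=0..0:
  [0] +1/240 = 1/240
S = 1/240
C² = P²·S² = 1/21 ; C = +0.218218

Clebsch–Gordan coefficient, +√(1/21) ≈ +0.218218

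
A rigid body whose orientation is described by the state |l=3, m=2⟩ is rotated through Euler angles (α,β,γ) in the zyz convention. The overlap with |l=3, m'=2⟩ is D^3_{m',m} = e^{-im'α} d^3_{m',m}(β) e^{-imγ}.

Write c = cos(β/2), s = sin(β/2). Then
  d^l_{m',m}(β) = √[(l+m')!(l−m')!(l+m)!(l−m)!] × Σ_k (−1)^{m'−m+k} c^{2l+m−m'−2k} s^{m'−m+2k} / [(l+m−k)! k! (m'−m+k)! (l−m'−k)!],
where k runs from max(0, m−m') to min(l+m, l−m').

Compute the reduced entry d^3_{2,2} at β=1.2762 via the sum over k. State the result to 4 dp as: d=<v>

d^3_{2,2}(β=1.2762) via the finite sum:
Half-angle: c=0.803229, s=0.595670. N=√(120·1·120·1)=120.000000
The bounds max(0,m−m')=0 and min(l+m,l−m')=1 give 2 terms
  k=0: (−1)^0·120.0000/(120)·0.8032^6·0.5957^0 = +0.268557
  k=1: (−1)^1·120.0000/(24)·0.8032^4·0.5957^2 = -0.738481
d^3_{2,2}(1.2762) = +0.268557 -0.738481 = -0.469924

d=-0.4699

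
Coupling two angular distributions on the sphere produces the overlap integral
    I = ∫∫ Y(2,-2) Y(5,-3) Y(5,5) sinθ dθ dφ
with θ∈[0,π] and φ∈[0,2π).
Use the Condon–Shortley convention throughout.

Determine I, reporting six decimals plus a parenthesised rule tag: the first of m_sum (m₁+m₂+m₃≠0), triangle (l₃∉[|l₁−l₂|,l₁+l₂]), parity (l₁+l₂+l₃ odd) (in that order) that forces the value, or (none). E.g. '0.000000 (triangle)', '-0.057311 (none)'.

0.088588 (none)

Rules hold: Σm=0, L=12 even, 3≤5≤7.
N = 5·11·11 = 605
Δ = 2!·2!·8!/13! = 1/38610
Racah Σ t=0..2: t=0:+1/2880 t=1:−1/576 t=2:+1/2880 = -1/960
⇒ 3j(2 5 5; 0 0 0)² = 10/429, sgn +1
Racah Σ t=2..2: t=2:+1/161280 = 1/161280
⇒ 3j(2 5 5; -2 -3 5)² = 1/143, sgn +1
4πI² = N·(3j₀)²·(3jₘ)² = 50/507
I = +1·√(0.0986193/4π) = 0.08858824
No selection rule forces the value: the integral is nonzero (none).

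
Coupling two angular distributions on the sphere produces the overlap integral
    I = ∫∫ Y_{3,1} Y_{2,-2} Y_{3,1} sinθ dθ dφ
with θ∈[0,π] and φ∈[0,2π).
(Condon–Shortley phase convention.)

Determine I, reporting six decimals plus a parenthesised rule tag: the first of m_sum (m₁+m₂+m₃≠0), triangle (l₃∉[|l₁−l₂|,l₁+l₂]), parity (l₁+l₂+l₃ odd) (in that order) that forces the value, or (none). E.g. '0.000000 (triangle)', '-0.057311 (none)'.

0.206013 (none)

m-sum 0 ✓  L=8 even ✓  1≤3≤5 ✓
Π(2lᵢ+1) = 7×5×7 = 245
triangle coeff Δ(3,2,3) = 1/3780
Σ_t [0,2]: t=0:+1/24 t=1:−1/4 t=2:+1/24 = -1/6
(3j)²=4/105 [(3 2 3; 0 0 0)], sign=+1
Σ_t [0,0]: t=0:+1/16 = 1/16
(3j)²=2/35 [(3 2 3; 1 -2 1)], sign=+1
⇒ 4πI² = 8/15
I = (+1)√(8/15/(4π)) = 0.20601291
No selection rule forces the value: the integral is nonzero (none).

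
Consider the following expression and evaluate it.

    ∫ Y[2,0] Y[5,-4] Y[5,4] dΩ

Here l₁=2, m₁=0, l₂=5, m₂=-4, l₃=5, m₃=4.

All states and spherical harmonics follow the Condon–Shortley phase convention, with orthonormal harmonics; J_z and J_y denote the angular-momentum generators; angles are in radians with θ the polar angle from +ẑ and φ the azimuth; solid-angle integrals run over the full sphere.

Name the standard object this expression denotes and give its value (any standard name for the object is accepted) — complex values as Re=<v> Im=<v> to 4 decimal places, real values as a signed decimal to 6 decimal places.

This is a Gaunt coefficient — the integral of a triple product of spherical harmonics over the sphere.
m-sum 0 ✓  L=12 even ✓  3≤5≤7 ✓
Π(2lᵢ+1) = 5×11×11 = 605
triangle coeff Δ(2,5,5) = 1/38610
Σ_t [0,2]: t=0:+1/2880 t=1:−1/576 t=2:+1/2880 = -1/960
(3j)²=10/429 [(2 5 5; 0 0 0)], sign=+1
Σ_t [0,1]: t=0:+1/20160 t=1:−1/40320 = 1/40320
(3j)²=6/715 [(2 5 5; 0 -4 4)], sign=-1
⇒ 4πI² = 20/169
I = (-1)√(20/169/(4π)) = -0.09704356

Gaunt coefficient, -0.097044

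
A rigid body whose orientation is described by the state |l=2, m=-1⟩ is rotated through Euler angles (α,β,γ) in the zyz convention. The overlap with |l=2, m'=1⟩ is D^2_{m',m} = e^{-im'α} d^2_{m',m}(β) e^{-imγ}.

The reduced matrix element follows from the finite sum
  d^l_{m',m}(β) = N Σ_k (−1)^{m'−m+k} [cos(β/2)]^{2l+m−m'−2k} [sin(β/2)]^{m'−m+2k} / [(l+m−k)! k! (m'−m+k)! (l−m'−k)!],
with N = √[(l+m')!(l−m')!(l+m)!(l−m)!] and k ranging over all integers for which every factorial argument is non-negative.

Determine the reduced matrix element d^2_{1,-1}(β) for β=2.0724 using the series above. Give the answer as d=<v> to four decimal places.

d=0.0284

d^2_{1,-1}(β=2.0724) via the finite sum:
c=cos(2.072400/2)=0.509494, s=sin(2.072400/2)=0.860474; N=√[6·1·1·6]=6.000000
The bounds max(0,m−m')=0 and min(l+m,l−m')=1 give 2 terms
  k=0: (−1)^2·6.0000/(2)·0.5095^2·0.8605^2 = +0.576600
  k=1: (−1)^3·6.0000/(6)·0.5095^0·0.8605^4 = -0.548216
d^2_{1,-1}(2.0724) = +0.576600 -0.548216 = +0.028384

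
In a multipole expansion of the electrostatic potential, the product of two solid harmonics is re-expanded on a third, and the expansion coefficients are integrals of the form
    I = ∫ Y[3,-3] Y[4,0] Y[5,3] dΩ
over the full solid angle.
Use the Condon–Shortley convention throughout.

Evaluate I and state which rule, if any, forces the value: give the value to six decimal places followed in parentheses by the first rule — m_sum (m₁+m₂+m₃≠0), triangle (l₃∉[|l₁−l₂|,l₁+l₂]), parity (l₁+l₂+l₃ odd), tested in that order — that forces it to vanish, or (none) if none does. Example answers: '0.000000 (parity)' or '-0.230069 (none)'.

0.196280 (none)

m-sum 0 ✓  L=12 even ✓  1≤5≤7 ✓
Π(2lᵢ+1) = 7×9×11 = 693
triangle coeff Δ(3,4,5) = 1/180180
Σ_t [0,2]: t=0:+1/576 t=1:−1/144 t=2:+1/576 = -1/288
(3j)²=20/1001 [(3 4 5; 0 0 0)], sign=+1
Σ_t [2,2]: t=2:+1/2304 = 1/2304
(3j)²=5/143 [(3 4 5; -3 0 3)], sign=+1
⇒ 4πI² = 900/1859
I = (+1)√(900/1859/(4π)) = 0.19628026
No selection rule forces the value: the integral is nonzero (none).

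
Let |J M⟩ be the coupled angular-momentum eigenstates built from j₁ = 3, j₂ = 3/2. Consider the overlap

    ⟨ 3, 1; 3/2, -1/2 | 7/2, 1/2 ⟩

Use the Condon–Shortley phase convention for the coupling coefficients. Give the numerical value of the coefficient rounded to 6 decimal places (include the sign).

+√(2/7) = +0.534522

j₁+j₂−J=1  J+j₁−j₂=5  J−j₁+j₂=2  j₁+j₂+J+1=9
(j₁±m₁, j₂±m₂, J±M) = (4,2,1,2,4,3)
P² = 512/7
sum k=0..1:
  [0] +1/12 = 1/12
  [1] −1/48 = -1/48
S = 1/16
C² = P²·S² = 2/7 ; C = +0.534522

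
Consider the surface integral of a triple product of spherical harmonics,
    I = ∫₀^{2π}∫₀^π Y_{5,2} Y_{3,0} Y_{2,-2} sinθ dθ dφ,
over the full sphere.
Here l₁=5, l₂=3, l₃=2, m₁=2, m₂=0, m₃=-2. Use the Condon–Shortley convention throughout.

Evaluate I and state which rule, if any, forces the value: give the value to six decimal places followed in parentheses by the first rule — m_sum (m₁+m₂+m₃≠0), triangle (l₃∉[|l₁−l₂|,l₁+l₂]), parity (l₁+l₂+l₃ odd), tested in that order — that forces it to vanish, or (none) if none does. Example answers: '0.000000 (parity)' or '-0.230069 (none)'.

m-sum 0 ✓  L=10 even ✓  2≤2≤8 ✓
Π(2lᵢ+1) = 11×7×5 = 385
triangle coeff Δ(5,3,2) = 1/2310
Σ_t [3,3]: t=3:−1/144 = -1/144
(3j)²=10/231 [(5 3 2; 0 0 0)], sign=-1
Σ_t [3,3]: t=3:−1/864 = -1/864
(3j)²=1/66 [(5 3 2; 2 0 -2)], sign=-1
⇒ 4πI² = 25/99
I = (+1)√(25/99/(4π)) = 0.14175797
No selection rule forces the value: the integral is nonzero (none).

0.141758 (none)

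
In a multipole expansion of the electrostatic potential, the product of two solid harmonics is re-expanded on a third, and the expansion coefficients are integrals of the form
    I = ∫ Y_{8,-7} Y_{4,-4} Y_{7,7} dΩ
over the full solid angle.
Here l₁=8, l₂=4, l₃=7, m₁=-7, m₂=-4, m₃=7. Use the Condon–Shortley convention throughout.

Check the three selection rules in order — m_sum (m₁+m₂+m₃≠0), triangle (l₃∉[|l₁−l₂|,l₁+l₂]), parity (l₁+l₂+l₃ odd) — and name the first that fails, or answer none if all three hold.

m₁+m₂+m₃ = -7 − 4 + 7 = -4  ✗
triangle: |8−4|=4 ≤ l₃=7 ≤ 8+4=12
parity: l₁+l₂+l₃ = 19 is odd

m_sum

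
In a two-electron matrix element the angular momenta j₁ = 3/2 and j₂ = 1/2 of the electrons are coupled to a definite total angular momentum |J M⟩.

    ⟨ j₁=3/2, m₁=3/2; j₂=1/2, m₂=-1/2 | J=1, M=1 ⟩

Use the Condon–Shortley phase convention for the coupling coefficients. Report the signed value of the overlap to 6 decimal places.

+0.866025

√[3·1!2!0!/4! · 3!0!0!1!2!0!] = √(3)
  +(−1)^0/∏(0,1,0,0,2,0)! = 1/2  (running 1/2)
⟨..|..⟩ = √(3)·(1/2) = +0.866025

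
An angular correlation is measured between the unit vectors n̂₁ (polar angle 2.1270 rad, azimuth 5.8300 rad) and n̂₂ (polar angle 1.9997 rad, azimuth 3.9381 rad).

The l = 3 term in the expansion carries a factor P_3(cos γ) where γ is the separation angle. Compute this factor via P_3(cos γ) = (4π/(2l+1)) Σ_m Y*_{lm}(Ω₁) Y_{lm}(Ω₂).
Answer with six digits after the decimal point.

Addition theorem: P_3(cos γ) = (4π/7) Σ_m Y*_{lm}(Ω₁) Y_{lm}(Ω₂), m = −3…3:
  m=-3: (0.053585, -0.249883) × (0.229167, 0.214380) = (0.065850, -0.045778)  (running Σ = (0.065850, -0.045778))
  m=-2: (-0.239964, 0.306381) × (0.007809, 0.351423) = (-0.109543, -0.081936)  (running Σ = (-0.043694, -0.127714))
  m=-1: (0.097159, -0.047316) × (0.027793, -0.028417) = (0.001356, -0.004076)  (running Σ = (-0.042338, -0.131790))
  m=0: (0.316472, -0.000000) × (0.331378, 0.000000) = (0.104872, 0.000000)  (running Σ = (0.062534, -0.131790))
  m=1: (-0.097159, -0.047316) × (-0.027793, -0.028417) = (0.001356, 0.004076)  (running Σ = (0.063890, -0.127714))
  m=2: (-0.239964, -0.306381) × (0.007809, -0.351423) = (-0.109543, 0.081936)  (running Σ = (-0.045654, -0.045778))
  m=3: (-0.053585, -0.249883) × (-0.229167, 0.214380) = (0.065850, 0.045778)  (running Σ = (0.020196, 0.000000))
Total Σ_m = (0.020196, 0.000000). Multiply by 1.795196: (0.036256, 0.000000). P_3(cos γ) = 0.036256

0.036256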